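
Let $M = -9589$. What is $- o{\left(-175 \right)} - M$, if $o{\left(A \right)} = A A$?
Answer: $-21036$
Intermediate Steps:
$o{\left(A \right)} = A^{2}$
$- o{\left(-175 \right)} - M = - \left(-175\right)^{2} - -9589 = \left(-1\right) 30625 + 9589 = -30625 + 9589 = -21036$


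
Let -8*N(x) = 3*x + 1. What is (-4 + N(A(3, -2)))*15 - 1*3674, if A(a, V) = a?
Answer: -15011/4 ≈ -3752.8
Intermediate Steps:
N(x) = -1/8 - 3*x/8 (N(x) = -(3*x + 1)/8 = -(1 + 3*x)/8 = -1/8 - 3*x/8)
(-4 + N(A(3, -2)))*15 - 1*3674 = (-4 + (-1/8 - 3/8*3))*15 - 1*3674 = (-4 + (-1/8 - 9/8))*15 - 3674 = (-4 - 5/4)*15 - 3674 = -21/4*15 - 3674 = -315/4 - 3674 = -15011/4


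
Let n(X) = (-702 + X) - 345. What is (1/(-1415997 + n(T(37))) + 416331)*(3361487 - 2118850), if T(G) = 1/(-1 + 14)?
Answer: 9530368529452500356/18421571 ≈ 5.1735e+11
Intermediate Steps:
T(G) = 1/13
n(X) = -1047 + X
(1/(-1415997 + n(T(37))) + 416331)*(3361487 - 2118850) = (1/(-1415997 + (-1047 + 1/13)) + 416331)*(3361487 - 2118850) = (1/(-1415997 - 13610/13) + 416331)*1242637 = (1/(-18421571/13) + 416331)*1242637 = (-13/18421571 + 416331)*1242637 = (7669471075988/18421571)*1242637 = 9530368529452500356/18421571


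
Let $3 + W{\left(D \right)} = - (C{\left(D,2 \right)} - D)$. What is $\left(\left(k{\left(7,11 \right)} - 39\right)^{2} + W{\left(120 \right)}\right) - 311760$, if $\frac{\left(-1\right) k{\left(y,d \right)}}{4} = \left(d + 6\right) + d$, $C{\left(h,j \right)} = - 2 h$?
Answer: $-288602$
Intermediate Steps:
$k{\left(y,d \right)} = -24 - 8 d$ ($k{\left(y,d \right)} = - 4 \left(\left(d + 6\right) + d\right) = - 4 \left(\left(6 + d\right) + d\right) = - 4 \left(6 + 2 d\right) = -24 - 8 d$)
$W{\left(D \right)} = -3 + 3 D$ ($W{\left(D \right)} = -3 - \left(- 2 D - D\right) = -3 - - 3 D = -3 + 3 D$)
$\left(\left(k{\left(7,11 \right)} - 39\right)^{2} + W{\left(120 \right)}\right) - 311760 = \left(\left(\left(-24 - 88\right) - 39\right)^{2} + \left(-3 + 3 \cdot 120\right)\right) - 311760 = \left(\left(\left(-24 - 88\right) - 39\right)^{2} + \left(-3 + 360\right)\right) - 311760 = \left(\left(-112 - 39\right)^{2} + 357\right) - 311760 = \left(\left(-151\right)^{2} + 357\right) - 311760 = \left(22801 + 357\right) - 311760 = 23158 - 311760 = -288602$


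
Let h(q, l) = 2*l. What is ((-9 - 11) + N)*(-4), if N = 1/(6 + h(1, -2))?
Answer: 78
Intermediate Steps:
N = ½ (N = 1/(6 + 2*(-2)) = 1/(6 - 4) = 1/2 = ½ ≈ 0.50000)
((-9 - 11) + N)*(-4) = ((-9 - 11) + ½)*(-4) = (-20 + ½)*(-4) = -39/2*(-4) = 78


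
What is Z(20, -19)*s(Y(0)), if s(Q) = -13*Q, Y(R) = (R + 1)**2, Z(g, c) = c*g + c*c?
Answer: 247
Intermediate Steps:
Z(g, c) = c**2 + c*g (Z(g, c) = c*g + c**2 = c**2 + c*g)
Y(R) = (1 + R)**2
Z(20, -19)*s(Y(0)) = (-19*(-19 + 20))*(-13*(1 + 0)**2) = (-19*1)*(-13*1**2) = -(-247) = -19*(-13) = 247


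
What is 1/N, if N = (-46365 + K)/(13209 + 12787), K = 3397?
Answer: -6499/10742 ≈ -0.60501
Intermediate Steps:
N = -10742/6499 (N = (-46365 + 3397)/(13209 + 12787) = -42968/25996 = -42968*1/25996 = -10742/6499 ≈ -1.6529)
1/N = 1/(-10742/6499) = -6499/10742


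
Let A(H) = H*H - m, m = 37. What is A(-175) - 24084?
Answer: 6504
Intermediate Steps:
A(H) = -37 + H**2 (A(H) = H*H - 1*37 = H**2 - 37 = -37 + H**2)
A(-175) - 24084 = (-37 + (-175)**2) - 24084 = (-37 + 30625) - 24084 = 30588 - 24084 = 6504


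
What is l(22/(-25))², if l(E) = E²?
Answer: 234256/390625 ≈ 0.59970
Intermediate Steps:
l(22/(-25))² = ((22/(-25))²)² = ((22*(-1/25))²)² = ((-22/25)²)² = (484/625)² = 234256/390625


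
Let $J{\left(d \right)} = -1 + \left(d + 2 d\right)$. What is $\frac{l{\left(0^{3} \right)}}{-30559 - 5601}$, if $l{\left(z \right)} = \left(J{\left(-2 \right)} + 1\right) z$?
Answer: $0$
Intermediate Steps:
$J{\left(d \right)} = -1 + 3 d$
$l{\left(z \right)} = - 6 z$ ($l{\left(z \right)} = \left(\left(-1 + 3 \left(-2\right)\right) + 1\right) z = \left(\left(-1 - 6\right) + 1\right) z = \left(-7 + 1\right) z = - 6 z$)
$\frac{l{\left(0^{3} \right)}}{-30559 - 5601} = \frac{\left(-6\right) 0^{3}}{-30559 - 5601} = \frac{\left(-6\right) 0}{-30559 - 5601} = \frac{0}{-36160} = 0 \left(- \frac{1}{36160}\right) = 0$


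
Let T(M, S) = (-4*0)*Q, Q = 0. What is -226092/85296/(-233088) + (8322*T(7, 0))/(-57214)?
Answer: 18841/1656789504 ≈ 1.1372e-5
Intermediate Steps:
T(M, S) = 0 (T(M, S) = -4*0*0 = 0*0 = 0)
-226092/85296/(-233088) + (8322*T(7, 0))/(-57214) = -226092/85296/(-233088) + (8322*0)/(-57214) = -226092*1/85296*(-1/233088) + 0*(-1/57214) = -18841/7108*(-1/233088) + 0 = 18841/1656789504 + 0 = 18841/1656789504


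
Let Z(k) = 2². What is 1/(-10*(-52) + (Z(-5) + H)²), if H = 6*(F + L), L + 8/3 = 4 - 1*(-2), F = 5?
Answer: 1/3436 ≈ 0.00029104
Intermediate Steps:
Z(k) = 4
L = 10/3 (L = -8/3 + (4 - 1*(-2)) = -8/3 + (4 + 2) = -8/3 + 6 = 10/3 ≈ 3.3333)
H = 50 (H = 6*(5 + 10/3) = 6*(25/3) = 50)
1/(-10*(-52) + (Z(-5) + H)²) = 1/(-10*(-52) + (4 + 50)²) = 1/(520 + 54²) = 1/(520 + 2916) = 1/3436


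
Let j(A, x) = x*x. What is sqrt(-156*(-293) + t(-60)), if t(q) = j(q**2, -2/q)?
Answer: sqrt(41137201)/30 ≈ 213.79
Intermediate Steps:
j(A, x) = x**2
t(q) = 4/q**2 (t(q) = (-2/q)**2 = 4/q**2)
sqrt(-156*(-293) + t(-60)) = sqrt(-156*(-293) + 4/(-60)**2) = sqrt(45708 + 4*(1/3600)) = sqrt(45708 + 1/900) = sqrt(41137201/900) = sqrt(41137201)/30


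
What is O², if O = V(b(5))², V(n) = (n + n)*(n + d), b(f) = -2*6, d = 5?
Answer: 796594176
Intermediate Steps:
b(f) = -12
V(n) = 2*n*(5 + n) (V(n) = (n + n)*(n + 5) = (2*n)*(5 + n) = 2*n*(5 + n))
O = 28224 (O = (2*(-12)*(5 - 12))² = (2*(-12)*(-7))² = 168² = 28224)
O² = 28224² = 796594176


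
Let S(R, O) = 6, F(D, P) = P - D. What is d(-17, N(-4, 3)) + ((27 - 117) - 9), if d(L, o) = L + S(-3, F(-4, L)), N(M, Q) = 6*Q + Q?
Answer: -110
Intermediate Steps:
N(M, Q) = 7*Q
d(L, o) = 6 + L (d(L, o) = L + 6 = 6 + L)
d(-17, N(-4, 3)) + ((27 - 117) - 9) = (6 - 17) + ((27 - 117) - 9) = -11 + (-90 - 9) = -11 - 99 = -110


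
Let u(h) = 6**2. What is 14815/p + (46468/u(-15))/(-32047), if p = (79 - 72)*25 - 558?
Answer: -4277436056/110466009 ≈ -38.722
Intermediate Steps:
u(h) = 36
p = -383 (p = 7*25 - 558 = 175 - 558 = -383)
14815/p + (46468/u(-15))/(-32047) = 14815/(-383) + (46468/36)/(-32047) = 14815*(-1/383) + (46468*(1/36))*(-1/32047) = -14815/383 + (11617/9)*(-1/32047) = -14815/383 - 11617/288423 = -4277436056/110466009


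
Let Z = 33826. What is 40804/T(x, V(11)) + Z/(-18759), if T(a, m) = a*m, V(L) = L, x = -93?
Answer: -6838002/164021 ≈ -41.690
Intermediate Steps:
40804/T(x, V(11)) + Z/(-18759) = 40804/((-93*11)) + 33826/(-18759) = 40804/(-1023) + 33826*(-1/18759) = 40804*(-1/1023) - 2602/1443 = -40804/1023 - 2602/1443 = -6838002/164021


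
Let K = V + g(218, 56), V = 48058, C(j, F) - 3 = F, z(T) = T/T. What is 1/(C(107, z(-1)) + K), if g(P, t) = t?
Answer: 1/48118 ≈ 2.0782e-5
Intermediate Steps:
z(T) = 1
C(j, F) = 3 + F
K = 48114 (K = 48058 + 56 = 48114)
1/(C(107, z(-1)) + K) = 1/((3 + 1) + 48114) = 1/(4 + 48114) = 1/48118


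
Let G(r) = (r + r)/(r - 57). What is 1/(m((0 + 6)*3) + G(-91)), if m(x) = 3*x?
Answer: 74/4087 ≈ 0.018106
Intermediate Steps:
G(r) = 2*r/(-57 + r) (G(r) = (2*r)/(-57 + r) = 2*r/(-57 + r))
1/(m((0 + 6)*3) + G(-91)) = 1/(3*((0 + 6)*3) + 2*(-91)/(-57 - 91)) = 1/(3*(6*3) + 2*(-91)/(-148)) = 1/(3*18 + 2*(-91)*(-1/148)) = 1/(54 + 91/74) = 1/(4087/74) = 74/4087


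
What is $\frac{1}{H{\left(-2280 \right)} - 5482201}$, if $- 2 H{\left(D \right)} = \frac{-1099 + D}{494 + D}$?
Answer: $- \frac{3572}{19582425351} \approx -1.8241 \cdot 10^{-7}$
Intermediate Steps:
$H{\left(D \right)} = - \frac{-1099 + D}{2 \left(494 + D\right)}$ ($H{\left(D \right)} = - \frac{\left(-1099 + D\right) \frac{1}{494 + D}}{2} = - \frac{\frac{1}{494 + D} \left(-1099 + D\right)}{2} = - \frac{-1099 + D}{2 \left(494 + D\right)}$)
$\frac{1}{H{\left(-2280 \right)} - 5482201} = \frac{1}{\frac{1099 - -2280}{2 \left(494 - 2280\right)} - 5482201} = \frac{1}{\frac{1099 + 2280}{2 \left(-1786\right)} - 5482201} = \frac{1}{\frac{1}{2} \left(- \frac{1}{1786}\right) 3379 - 5482201} = \frac{1}{- \frac{3379}{3572} - 5482201} = \frac{1}{- \frac{19582425351}{3572}} = - \frac{3572}{19582425351}$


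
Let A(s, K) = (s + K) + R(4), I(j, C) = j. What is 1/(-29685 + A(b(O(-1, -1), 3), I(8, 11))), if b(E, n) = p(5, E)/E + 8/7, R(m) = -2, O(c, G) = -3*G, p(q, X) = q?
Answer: -21/623200 ≈ -3.3697e-5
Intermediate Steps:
b(E, n) = 8/7 + 5/E (b(E, n) = 5/E + 8/7 = 8/7 + 5/E)
A(s, K) = -2 + K + s (A(s, K) = (s + K) - 2 = (K + s) - 2 = -2 + K + s)
1/(-29685 + A(b(O(-1, -1), 3), I(8, 11))) = 1/(-29685 + (-2 + 8 + (8/7 + 5/((-3*(-1)))))) = 1/(-29685 + (-2 + 8 + (8/7 + 5/3))) = 1/(-29685 + (-2 + 8 + 59/21)) = 1/(-29685 + 185/21) = 1/(-623200/21) = -21/623200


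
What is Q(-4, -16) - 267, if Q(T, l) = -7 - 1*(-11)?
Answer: -263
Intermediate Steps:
Q(T, l) = 4 (Q(T, l) = -7 + 11 = 4)
Q(-4, -16) - 267 = 4 - 267 = -263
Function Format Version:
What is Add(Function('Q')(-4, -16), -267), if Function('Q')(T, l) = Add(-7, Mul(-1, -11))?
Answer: -263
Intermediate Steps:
Function('Q')(T, l) = 4 (Function('Q')(T, l) = Add(-7, 11) = 4)
Add(Function('Q')(-4, -16), -267) = Add(4, -267) = -263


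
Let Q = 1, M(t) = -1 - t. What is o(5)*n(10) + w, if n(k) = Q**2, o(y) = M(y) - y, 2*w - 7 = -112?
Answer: -127/2 ≈ -63.500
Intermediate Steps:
w = -105/2 (w = 7/2 + (1/2)*(-112) = 7/2 - 56 = -105/2 ≈ -52.500)
o(y) = -1 - 2*y (o(y) = (-1 - y) - y = -1 - 2*y)
n(k) = 1 (n(k) = 1**2 = 1)
o(5)*n(10) + w = (-1 - 2*5)*1 - 105/2 = (-1 - 10)*1 - 105/2 = -11*1 - 105/2 = -11 - 105/2 = -127/2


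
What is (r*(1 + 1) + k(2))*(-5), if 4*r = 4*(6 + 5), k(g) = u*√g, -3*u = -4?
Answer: -110 - 20*√2/3 ≈ -119.43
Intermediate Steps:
u = 4/3 (u = -⅓*(-4) = 4/3 ≈ 1.3333)
k(g) = 4*√g/3
r = 11 (r = (4*(6 + 5))/4 = (4*11)/4 = (¼)*44 = 11)
(r*(1 + 1) + k(2))*(-5) = (11*(1 + 1) + 4*√2/3)*(-5) = (11*2 + 4*√2/3)*(-5) = (22 + 4*√2/3)*(-5) = -110 - 20*√2/3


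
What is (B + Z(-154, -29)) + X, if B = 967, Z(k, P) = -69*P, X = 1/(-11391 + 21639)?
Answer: 30416065/10248 ≈ 2968.0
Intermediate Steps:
X = 1/10248 ≈ 9.7580e-5
(B + Z(-154, -29)) + X = (967 - 69*(-29)) + 1/10248 = (967 + 2001) + 1/10248 = 2968 + 1/10248 = 30416065/10248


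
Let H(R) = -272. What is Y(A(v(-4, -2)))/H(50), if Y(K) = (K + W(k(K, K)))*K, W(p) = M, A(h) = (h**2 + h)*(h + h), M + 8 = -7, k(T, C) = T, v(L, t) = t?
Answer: -23/34 ≈ -0.67647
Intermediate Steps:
M = -15 (M = -8 - 7 = -15)
A(h) = 2*h*(h + h**2) (A(h) = (h + h**2)*(2*h) = 2*h*(h + h**2))
W(p) = -15
Y(K) = K*(-15 + K) (Y(K) = (K - 15)*K = (-15 + K)*K = K*(-15 + K))
Y(A(v(-4, -2)))/H(50) = ((2*(-2)**2*(1 - 2))*(-15 + 2*(-2)**2*(1 - 2)))/(-272) = ((2*4*(-1))*(-15 + 2*4*(-1)))*(-1/272) = -8*(-15 - 8)*(-1/272) = -8*(-23)*(-1/272) = 184*(-1/272) = -23/34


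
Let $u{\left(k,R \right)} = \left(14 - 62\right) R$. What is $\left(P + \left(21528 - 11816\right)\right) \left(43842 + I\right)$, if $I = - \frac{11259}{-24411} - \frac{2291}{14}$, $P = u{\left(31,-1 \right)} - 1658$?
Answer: $\frac{20156980509181}{56959} \approx 3.5389 \cdot 10^{8}$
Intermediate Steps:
$u{\left(k,R \right)} = - 48 R$
$P = -1610$ ($P = \left(-48\right) \left(-1\right) - 1658 = 48 - 1658 = -1610$)
$I = - \frac{18589325}{113918}$ ($I = \left(-11259\right) \left(- \frac{1}{24411}\right) - \frac{2291}{14} = \frac{3753}{8137} - \frac{2291}{14} = - \frac{18589325}{113918} \approx -163.18$)
$\left(P + \left(21528 - 11816\right)\right) \left(43842 + I\right) = \left(-1610 + \left(21528 - 11816\right)\right) \left(43842 - \frac{18589325}{113918}\right) = \left(-1610 + \left(21528 - 11816\right)\right) \frac{4975803631}{113918} = \left(-1610 + 9712\right) \frac{4975803631}{113918} = 8102 \cdot \frac{4975803631}{113918} = \frac{20156980509181}{56959}$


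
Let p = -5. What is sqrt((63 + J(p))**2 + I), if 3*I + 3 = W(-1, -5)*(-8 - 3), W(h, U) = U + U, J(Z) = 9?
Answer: sqrt(46977)/3 ≈ 72.247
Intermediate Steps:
W(h, U) = 2*U
I = 107/3 (I = -1 + ((2*(-5))*(-8 - 3))/3 = -1 + (-10*(-11))/3 = -1 + (1/3)*110 = -1 + 110/3 = 107/3 ≈ 35.667)
sqrt((63 + J(p))**2 + I) = sqrt((63 + 9)**2 + 107/3) = sqrt(72**2 + 107/3) = sqrt(5184 + 107/3) = sqrt(15659/3) = sqrt(46977)/3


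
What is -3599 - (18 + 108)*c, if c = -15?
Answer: -1709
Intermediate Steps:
-3599 - (18 + 108)*c = -3599 - (18 + 108)*(-15) = -3599 - 126*(-15) = -3599 - 1*(-1890) = -3599 + 1890 = -1709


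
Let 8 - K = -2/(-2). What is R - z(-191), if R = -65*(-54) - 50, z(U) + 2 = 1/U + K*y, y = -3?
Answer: 665254/191 ≈ 3483.0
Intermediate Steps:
K = 7 (K = 8 - (-2)/(-2) = 8 - (-2)*(-1)/2 = 8 - 1*1 = 8 - 1 = 7)
z(U) = -23 + 1/U (z(U) = -2 + (1/U + 7*(-3)) = -2 + (1/U - 21) = -2 + (-21 + 1/U) = -23 + 1/U)
R = 3460 (R = 3510 - 50 = 3460)
R - z(-191) = 3460 - (-23 + 1/(-191)) = 3460 - (-23 - 1/191) = 3460 - 1*(-4394/191) = 3460 + 4394/191 = 665254/191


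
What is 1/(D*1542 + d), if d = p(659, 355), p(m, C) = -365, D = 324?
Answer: 1/499243 ≈ 2.0030e-6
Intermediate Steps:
d = -365
1/(D*1542 + d) = 1/(324*1542 - 365) = 1/(499608 - 365) = 1/499243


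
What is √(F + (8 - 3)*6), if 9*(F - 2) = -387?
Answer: I*√11 ≈ 3.3166*I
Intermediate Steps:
F = -41 (F = 2 + (⅑)*(-387) = 2 - 43 = -41)
√(F + (8 - 3)*6) = √(-41 + (8 - 3)*6) = √(-41 + 5*6) = √(-41 + 30) = √(-11) = I*√11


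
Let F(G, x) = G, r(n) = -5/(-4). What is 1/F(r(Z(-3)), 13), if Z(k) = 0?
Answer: ⅘ ≈ 0.80000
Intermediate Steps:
r(n) = 5/4 (r(n) = -5*(-¼) = 5/4)
1/F(r(Z(-3)), 13) = 1/(5/4) = ⅘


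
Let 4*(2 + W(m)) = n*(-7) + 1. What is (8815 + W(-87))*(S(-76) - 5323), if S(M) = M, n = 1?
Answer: -95146577/2 ≈ -4.7573e+7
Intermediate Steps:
W(m) = -7/2 (W(m) = -2 + (1*(-7) + 1)/4 = -2 + (-7 + 1)/4 = -2 + (1/4)*(-6) = -2 - 3/2 = -7/2)
(8815 + W(-87))*(S(-76) - 5323) = (8815 - 7/2)*(-76 - 5323) = (17623/2)*(-5399) = -95146577/2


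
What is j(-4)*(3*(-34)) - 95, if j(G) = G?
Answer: 313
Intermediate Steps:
j(-4)*(3*(-34)) - 95 = -12*(-34) - 95 = -4*(-102) - 95 = 408 - 95 = 313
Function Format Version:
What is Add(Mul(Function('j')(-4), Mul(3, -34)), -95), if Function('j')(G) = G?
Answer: 313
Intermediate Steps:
Add(Mul(Function('j')(-4), Mul(3, -34)), -95) = Add(Mul(-4, Mul(3, -34)), -95) = Add(Mul(-4, -102), -95) = Add(408, -95) = 313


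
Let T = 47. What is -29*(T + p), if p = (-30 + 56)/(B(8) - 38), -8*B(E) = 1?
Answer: -409683/305 ≈ -1343.2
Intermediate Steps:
B(E) = -⅛ (B(E) = -⅛*1 = -⅛)
p = -208/305 (p = (-30 + 56)/(-⅛ - 38) = 26/(-305/8) = 26*(-8/305) = -208/305 ≈ -0.68197)
-29*(T + p) = -29*(47 - 208/305) = -29*14127/305 = -409683/305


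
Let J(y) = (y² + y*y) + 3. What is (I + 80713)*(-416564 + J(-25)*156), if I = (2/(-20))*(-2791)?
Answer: -89535146708/5 ≈ -1.7907e+10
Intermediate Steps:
J(y) = 3 + 2*y² (J(y) = (y² + y²) + 3 = 2*y² + 3 = 3 + 2*y²)
I = 2791/10 (I = (2*(-1/20))*(-2791) = -⅒*(-2791) = 2791/10 ≈ 279.10)
(I + 80713)*(-416564 + J(-25)*156) = (2791/10 + 80713)*(-416564 + (3 + 2*(-25)²)*156) = 809921*(-416564 + (3 + 2*625)*156)/10 = 809921*(-416564 + (3 + 1250)*156)/10 = 809921*(-416564 + 1253*156)/10 = 809921*(-416564 + 195468)/10 = (809921/10)*(-221096) = -89535146708/5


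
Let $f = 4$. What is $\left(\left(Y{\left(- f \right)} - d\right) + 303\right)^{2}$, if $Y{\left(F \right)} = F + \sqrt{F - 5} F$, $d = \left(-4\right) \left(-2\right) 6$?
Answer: $62857 - 6024 i \approx 62857.0 - 6024.0 i$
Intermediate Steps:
$d = 48$ ($d = 8 \cdot 6 = 48$)
$Y{\left(F \right)} = F + F \sqrt{-5 + F}$ ($Y{\left(F \right)} = F + \sqrt{-5 + F} F = F + F \sqrt{-5 + F}$)
$\left(\left(Y{\left(- f \right)} - d\right) + 303\right)^{2} = \left(\left(\left(-1\right) 4 \left(1 + \sqrt{-5 - 4}\right) - 48\right) + 303\right)^{2} = \left(\left(- 4 \left(1 + \sqrt{-5 - 4}\right) - 48\right) + 303\right)^{2} = \left(\left(- 4 \left(1 + \sqrt{-9}\right) - 48\right) + 303\right)^{2} = \left(\left(- 4 \left(1 + 3 i\right) - 48\right) + 303\right)^{2} = \left(\left(\left(-4 - 12 i\right) - 48\right) + 303\right)^{2} = \left(\left(-52 - 12 i\right) + 303\right)^{2} = \left(251 - 12 i\right)^{2}$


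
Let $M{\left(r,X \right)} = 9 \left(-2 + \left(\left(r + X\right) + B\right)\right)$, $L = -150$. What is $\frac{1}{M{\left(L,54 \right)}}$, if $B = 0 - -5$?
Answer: $- \frac{1}{837} \approx -0.0011947$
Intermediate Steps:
$B = 5$ ($B = 0 + 5 = 5$)
$M{\left(r,X \right)} = 27 + 9 X + 9 r$ ($M{\left(r,X \right)} = 9 \left(-2 + \left(\left(r + X\right) + 5\right)\right) = 9 \left(-2 + \left(\left(X + r\right) + 5\right)\right) = 9 \left(-2 + \left(5 + X + r\right)\right) = 9 \left(3 + X + r\right) = 27 + 9 X + 9 r$)
$\frac{1}{M{\left(L,54 \right)}} = \frac{1}{27 + 9 \cdot 54 + 9 \left(-150\right)} = \frac{1}{27 + 486 - 1350} = \frac{1}{-837} = - \frac{1}{837}$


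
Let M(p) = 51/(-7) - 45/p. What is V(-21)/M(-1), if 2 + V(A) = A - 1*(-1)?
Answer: -7/12 ≈ -0.58333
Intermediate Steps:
M(p) = -51/7 - 45/p (M(p) = 51*(-1/7) - 45/p = -51/7 - 45/p)
V(A) = -1 + A (V(A) = -2 + (A - 1*(-1)) = -2 + (A + 1) = -2 + (1 + A) = -1 + A)
V(-21)/M(-1) = (-1 - 21)/(-51/7 - 45/(-1)) = -22/(-51/7 - 45*(-1)) = -22/(-51/7 + 45) = -22/264/7 = -22*7/264 = -7/12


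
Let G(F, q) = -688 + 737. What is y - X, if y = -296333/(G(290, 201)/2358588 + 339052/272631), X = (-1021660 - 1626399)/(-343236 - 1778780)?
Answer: -134783587841616352732463/565656848440596640 ≈ -2.3828e+5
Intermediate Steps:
G(F, q) = 49
X = 2648059/2122016 (X = -2648059/(-2122016) = -2648059*(-1/2122016) = 2648059/2122016 ≈ 1.2479)
y = -63516430582854108/266565779165 (y = -296333/(49/2358588 + 339052/272631) = -296333/266565779165/214341401676 = -296333*214341401676/266565779165 = -63516430582854108/266565779165 ≈ -2.3828e+5)
y - X = -63516430582854108/266565779165 - 1*2648059/2122016 = -63516430582854108/266565779165 - 2648059/2122016 = -134783587841616352732463/565656848440596640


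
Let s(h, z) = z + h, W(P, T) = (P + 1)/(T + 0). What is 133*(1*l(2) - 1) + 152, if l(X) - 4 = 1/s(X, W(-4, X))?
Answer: 817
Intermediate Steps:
W(P, T) = (1 + P)/T
s(h, z) = h + z
l(X) = 4 + 1/(X - 3/X) (l(X) = 4 + 1/(X + (1 - 4)/X) = 4 + 1/(X - 3/X))
133*(1*l(2) - 1) + 152 = 133*(1*((-12 + 2 + 4*2²)/(-3 + 2²)) - 1) + 152 = 133*(1*((-12 + 2 + 4*4)/(-3 + 4)) - 1) + 152 = 133*(1*((-12 + 2 + 16)/1) - 1) + 152 = 133*(1*(1*6) - 1) + 152 = 133*(1*6 - 1) + 152 = 133*(6 - 1) + 152 = 133*5 + 152 = 665 + 152 = 817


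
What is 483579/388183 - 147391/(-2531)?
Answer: 58438619002/982491173 ≈ 59.480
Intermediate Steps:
483579/388183 - 147391/(-2531) = 483579*(1/388183) - 147391*(-1/2531) = 483579/388183 + 147391/2531 = 58438619002/982491173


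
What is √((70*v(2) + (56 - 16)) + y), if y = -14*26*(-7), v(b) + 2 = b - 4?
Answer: 2*√577 ≈ 48.042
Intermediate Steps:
v(b) = -6 + b (v(b) = -2 + (b - 4) = -2 + (-4 + b) = -6 + b)
y = 2548 (y = -364*(-7) = 2548)
√((70*v(2) + (56 - 16)) + y) = √((70*(-6 + 2) + (56 - 16)) + 2548) = √((70*(-4) + 40) + 2548) = √((-280 + 40) + 2548) = √(-240 + 2548) = √2308 = 2*√577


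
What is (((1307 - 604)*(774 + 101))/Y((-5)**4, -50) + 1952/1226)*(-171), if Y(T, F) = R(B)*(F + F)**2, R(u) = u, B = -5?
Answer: 449075583/245200 ≈ 1831.5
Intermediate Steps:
Y(T, F) = -20*F**2 (Y(T, F) = -5*(F + F)**2 = -5*4*F**2 = -20*F**2)
(((1307 - 604)*(774 + 101))/Y((-5)**4, -50) + 1952/1226)*(-171) = (((1307 - 604)*(774 + 101))/((-20*(-50)**2)) + 1952/1226)*(-171) = ((703*875)/((-20*2500)) + 1952*(1/1226))*(-171) = (615125/(-50000) + 976/613)*(-171) = (615125*(-1/50000) + 976/613)*(-171) = (-4921/400 + 976/613)*(-171) = -2626173/245200*(-171) = 449075583/245200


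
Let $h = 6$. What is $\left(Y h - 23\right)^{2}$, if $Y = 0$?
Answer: $529$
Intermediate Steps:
$\left(Y h - 23\right)^{2} = \left(0 \cdot 6 - 23\right)^{2} = \left(0 - 23\right)^{2} = \left(-23\right)^{2} = 529$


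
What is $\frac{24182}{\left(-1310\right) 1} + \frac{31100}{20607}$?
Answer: $- \frac{228788737}{13497585} \approx -16.95$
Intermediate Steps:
$\frac{24182}{\left(-1310\right) 1} + \frac{31100}{20607} = \frac{24182}{-1310} + 31100 \cdot \frac{1}{20607} = 24182 \left(- \frac{1}{1310}\right) + \frac{31100}{20607} = - \frac{12091}{655} + \frac{31100}{20607} = - \frac{228788737}{13497585}$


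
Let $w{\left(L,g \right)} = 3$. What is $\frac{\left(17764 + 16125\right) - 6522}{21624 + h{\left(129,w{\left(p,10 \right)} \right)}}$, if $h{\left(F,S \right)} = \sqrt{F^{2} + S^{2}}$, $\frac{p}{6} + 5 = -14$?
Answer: $\frac{98630668}{77930121} - \frac{136835 \sqrt{74}}{155860242} \approx 1.2581$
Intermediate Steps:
$p = -114$ ($p = -30 + 6 \left(-14\right) = -30 - 84 = -114$)
$\frac{\left(17764 + 16125\right) - 6522}{21624 + h{\left(129,w{\left(p,10 \right)} \right)}} = \frac{\left(17764 + 16125\right) - 6522}{21624 + \sqrt{129^{2} + 3^{2}}} = \frac{33889 - 6522}{21624 + \sqrt{16641 + 9}} = \frac{27367}{21624 + \sqrt{16650}} = \frac{27367}{21624 + 15 \sqrt{74}}$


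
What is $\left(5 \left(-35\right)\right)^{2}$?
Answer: $30625$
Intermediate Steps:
$\left(5 \left(-35\right)\right)^{2} = \left(-175\right)^{2} = 30625$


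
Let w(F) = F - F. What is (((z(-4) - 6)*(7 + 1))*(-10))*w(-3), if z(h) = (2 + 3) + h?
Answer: 0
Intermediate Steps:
z(h) = 5 + h
w(F) = 0
(((z(-4) - 6)*(7 + 1))*(-10))*w(-3) = ((((5 - 4) - 6)*(7 + 1))*(-10))*0 = (((1 - 6)*8)*(-10))*0 = (-5*8*(-10))*0 = -40*(-10)*0 = 400*0 = 0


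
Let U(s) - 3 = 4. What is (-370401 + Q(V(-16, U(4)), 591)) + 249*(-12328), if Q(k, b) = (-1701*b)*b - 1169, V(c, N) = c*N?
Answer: -597568223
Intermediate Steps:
U(s) = 7 (U(s) = 3 + 4 = 7)
V(c, N) = N*c
Q(k, b) = -1169 - 1701*b² (Q(k, b) = -1701*b² - 1169 = -1169 - 1701*b²)
(-370401 + Q(V(-16, U(4)), 591)) + 249*(-12328) = (-370401 + (-1169 - 1701*591²)) + 249*(-12328) = (-370401 + (-1169 - 1701*349281)) - 3069672 = (-370401 + (-1169 - 594126981)) - 3069672 = (-370401 - 594128150) - 3069672 = -594498551 - 3069672 = -597568223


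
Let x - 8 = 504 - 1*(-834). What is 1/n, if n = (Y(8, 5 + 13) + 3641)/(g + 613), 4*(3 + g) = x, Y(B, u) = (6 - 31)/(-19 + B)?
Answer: 20823/80152 ≈ 0.25979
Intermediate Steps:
Y(B, u) = -25/(-19 + B)
x = 1346 (x = 8 + (504 - 1*(-834)) = 8 + (504 + 834) = 8 + 1338 = 1346)
g = 667/2 (g = -3 + (1/4)*1346 = -3 + 673/2 = 667/2 ≈ 333.50)
n = 80152/20823 (n = (-25/(-19 + 8) + 3641)/(667/2 + 613) = (-25/(-11) + 3641)/(1893/2) = (-25*(-1/11) + 3641)*(2/1893) = (25/11 + 3641)*(2/1893) = (40076/11)*(2/1893) = 80152/20823 ≈ 3.8492)
1/n = 1/(80152/20823) = 20823/80152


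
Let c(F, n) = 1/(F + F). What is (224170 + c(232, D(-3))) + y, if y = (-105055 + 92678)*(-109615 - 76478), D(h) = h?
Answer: 1068822715185/464 ≈ 2.3035e+9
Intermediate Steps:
c(F, n) = 1/(2*F)
y = 2303273061 (y = -12377*(-186093) = 2303273061)
(224170 + c(232, D(-3))) + y = (224170 + (½)/232) + 2303273061 = (224170 + (½)*(1/232)) + 2303273061 = (224170 + 1/464) + 2303273061 = 104014881/464 + 2303273061 = 1068822715185/464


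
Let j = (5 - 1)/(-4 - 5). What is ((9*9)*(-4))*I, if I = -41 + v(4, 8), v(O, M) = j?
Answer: 13428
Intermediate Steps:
j = -4/9 (j = 4/(-9) = 4*(-⅑) = -4/9 ≈ -0.44444)
v(O, M) = -4/9
I = -373/9 (I = -41 - 4/9 = -373/9 ≈ -41.444)
((9*9)*(-4))*I = ((9*9)*(-4))*(-373/9) = (81*(-4))*(-373/9) = -324*(-373/9) = 13428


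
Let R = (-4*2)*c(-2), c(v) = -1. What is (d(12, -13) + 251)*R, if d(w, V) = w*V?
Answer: 760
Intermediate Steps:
d(w, V) = V*w
R = 8 (R = -4*2*(-1) = -8*(-1) = 8)
(d(12, -13) + 251)*R = (-13*12 + 251)*8 = (-156 + 251)*8 = 95*8 = 760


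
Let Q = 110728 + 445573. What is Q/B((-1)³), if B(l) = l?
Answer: -556301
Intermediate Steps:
Q = 556301
Q/B((-1)³) = 556301/((-1)³) = 556301/(-1) = 556301*(-1) = -556301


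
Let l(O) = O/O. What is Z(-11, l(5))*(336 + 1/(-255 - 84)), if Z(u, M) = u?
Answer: -1252933/339 ≈ -3696.0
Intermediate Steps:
l(O) = 1
Z(-11, l(5))*(336 + 1/(-255 - 84)) = -11*(336 + 1/(-255 - 84)) = -11*(336 + 1/(-339)) = -11*(336 - 1/339) = -11*113903/339 = -1252933/339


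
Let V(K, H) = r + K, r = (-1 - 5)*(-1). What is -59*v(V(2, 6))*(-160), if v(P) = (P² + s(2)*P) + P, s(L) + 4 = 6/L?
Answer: 604160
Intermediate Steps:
r = 6 (r = -6*(-1) = 6)
V(K, H) = 6 + K
s(L) = -4 + 6/L
v(P) = P² (v(P) = (P² + (-4 + 6/2)*P) + P = (P² + (-4 + 6*(½))*P) + P = (P² + (-4 + 3)*P) + P = (P² - P) + P = P²)
-59*v(V(2, 6))*(-160) = -59*(6 + 2)²*(-160) = -59*8²*(-160) = -59*64*(-160) = -3776*(-160) = 604160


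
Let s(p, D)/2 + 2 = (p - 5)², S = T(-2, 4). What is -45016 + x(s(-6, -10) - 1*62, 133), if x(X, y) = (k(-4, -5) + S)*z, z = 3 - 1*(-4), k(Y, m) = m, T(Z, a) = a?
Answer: -45023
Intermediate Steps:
S = 4
s(p, D) = -4 + 2*(-5 + p)² (s(p, D) = -4 + 2*(p - 5)² = -4 + 2*(-5 + p)²)
z = 7 (z = 3 + 4 = 7)
x(X, y) = -7 (x(X, y) = (-5 + 4)*7 = -1*7 = -7)
-45016 + x(s(-6, -10) - 1*62, 133) = -45016 - 7 = -45023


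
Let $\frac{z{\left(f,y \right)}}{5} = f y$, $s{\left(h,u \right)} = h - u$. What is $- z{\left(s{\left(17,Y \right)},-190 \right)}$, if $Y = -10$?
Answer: $25650$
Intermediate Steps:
$z{\left(f,y \right)} = 5 f y$
$- z{\left(s{\left(17,Y \right)},-190 \right)} = - 5 \left(17 - -10\right) \left(-190\right) = - 5 \left(17 + 10\right) \left(-190\right) = - 5 \cdot 27 \left(-190\right) = \left(-1\right) \left(-25650\right) = 25650$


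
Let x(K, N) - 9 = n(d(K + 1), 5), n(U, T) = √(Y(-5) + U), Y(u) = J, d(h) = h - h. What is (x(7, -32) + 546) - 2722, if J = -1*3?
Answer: -2167 + I*√3 ≈ -2167.0 + 1.732*I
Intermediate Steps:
J = -3
d(h) = 0
Y(u) = -3
n(U, T) = √(-3 + U)
x(K, N) = 9 + I*√3 (x(K, N) = 9 + √(-3 + 0) = 9 + √(-3) = 9 + I*√3)
(x(7, -32) + 546) - 2722 = ((9 + I*√3) + 546) - 2722 = (555 + I*√3) - 2722 = -2167 + I*√3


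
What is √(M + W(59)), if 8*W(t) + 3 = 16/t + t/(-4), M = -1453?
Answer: I*√324191902/472 ≈ 38.147*I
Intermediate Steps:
W(t) = -3/8 + 2/t - t/32 (W(t) = -3/8 + (16/t + t/(-4))/8 = -3/8 + (16/t + t*(-¼))/8 = -3/8 + (16/t - t/4)/8 = -3/8 + (2/t - t/32) = -3/8 + 2/t - t/32)
√(M + W(59)) = √(-1453 + (1/32)*(64 - 1*59*(12 + 59))/59) = √(-1453 + (1/32)*(1/59)*(64 - 1*59*71)) = √(-1453 + (1/32)*(1/59)*(64 - 4189)) = √(-1453 + (1/32)*(1/59)*(-4125)) = √(-1453 - 4125/1888) = √(-2747389/1888) = I*√324191902/472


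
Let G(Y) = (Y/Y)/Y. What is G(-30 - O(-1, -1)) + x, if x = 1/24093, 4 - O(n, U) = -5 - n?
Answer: -24055/915534 ≈ -0.026274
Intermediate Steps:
O(n, U) = 9 + n (O(n, U) = 4 - (-5 - n) = 4 + (5 + n) = 9 + n)
G(Y) = 1/Y
x = 1/24093 ≈ 4.1506e-5
G(-30 - O(-1, -1)) + x = 1/(-30 - (9 - 1)) + 1/24093 = 1/(-30 - 1*8) + 1/24093 = 1/(-30 - 8) + 1/24093 = 1/(-38) + 1/24093 = -1/38 + 1/24093 = -24055/915534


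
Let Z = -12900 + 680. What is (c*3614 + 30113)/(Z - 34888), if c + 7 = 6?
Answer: -26499/47108 ≈ -0.56252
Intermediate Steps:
Z = -12220
c = -1 (c = -7 + 6 = -1)
(c*3614 + 30113)/(Z - 34888) = (-1*3614 + 30113)/(-12220 - 34888) = (-3614 + 30113)/(-47108) = 26499*(-1/47108) = -26499/47108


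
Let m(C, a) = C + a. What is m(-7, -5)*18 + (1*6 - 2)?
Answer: -212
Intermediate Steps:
m(-7, -5)*18 + (1*6 - 2) = (-7 - 5)*18 + (1*6 - 2) = -12*18 + (6 - 2) = -216 + 4 = -212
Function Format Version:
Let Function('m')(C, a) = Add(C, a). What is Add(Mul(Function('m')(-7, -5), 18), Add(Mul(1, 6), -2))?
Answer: -212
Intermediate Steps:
Add(Mul(Function('m')(-7, -5), 18), Add(Mul(1, 6), -2)) = Add(Mul(Add(-7, -5), 18), Add(Mul(1, 6), -2)) = Add(Mul(-12, 18), Add(6, -2)) = Add(-216, 4) = -212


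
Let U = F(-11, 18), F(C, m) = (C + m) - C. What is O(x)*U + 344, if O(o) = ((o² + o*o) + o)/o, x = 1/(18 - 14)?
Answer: 371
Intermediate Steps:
F(C, m) = m
x = ¼ (x = 1/4 = ¼ ≈ 0.25000)
O(o) = (o + 2*o²)/o (O(o) = ((o² + o²) + o)/o = (2*o² + o)/o = (o + 2*o²)/o)
U = 18
O(x)*U + 344 = (1 + 2*(¼))*18 + 344 = (1 + ½)*18 + 344 = (3/2)*18 + 344 = 27 + 344 = 371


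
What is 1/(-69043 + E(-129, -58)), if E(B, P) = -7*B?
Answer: -1/68140 ≈ -1.4676e-5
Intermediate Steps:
1/(-69043 + E(-129, -58)) = 1/(-69043 - 7*(-129)) = 1/(-69043 + 903) = 1/(-68140) = -1/68140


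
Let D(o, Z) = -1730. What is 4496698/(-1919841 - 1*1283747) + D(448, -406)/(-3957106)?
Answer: -4447092107187/3169234324082 ≈ -1.4032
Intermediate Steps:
4496698/(-1919841 - 1*1283747) + D(448, -406)/(-3957106) = 4496698/(-1919841 - 1*1283747) - 1730/(-3957106) = 4496698/(-1919841 - 1283747) - 1730*(-1/3957106) = 4496698/(-3203588) + 865/1978553 = 4496698*(-1/3203588) + 865/1978553 = -2248349/1601794 + 865/1978553 = -4447092107187/3169234324082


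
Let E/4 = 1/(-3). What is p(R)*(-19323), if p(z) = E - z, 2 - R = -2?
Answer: 103056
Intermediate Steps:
R = 4 (R = 2 - 1*(-2) = 2 + 2 = 4)
E = -4/3 (E = 4/(-3) = 4*(-⅓) = -4/3 ≈ -1.3333)
p(z) = -4/3 - z
p(R)*(-19323) = (-4/3 - 1*4)*(-19323) = (-4/3 - 4)*(-19323) = -16/3*(-19323) = 103056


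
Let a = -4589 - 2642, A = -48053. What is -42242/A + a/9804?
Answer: 66669325/471111612 ≈ 0.14152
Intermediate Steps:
a = -7231
-42242/A + a/9804 = -42242/(-48053) - 7231/9804 = -42242*(-1/48053) - 7231*1/9804 = 42242/48053 - 7231/9804 = 66669325/471111612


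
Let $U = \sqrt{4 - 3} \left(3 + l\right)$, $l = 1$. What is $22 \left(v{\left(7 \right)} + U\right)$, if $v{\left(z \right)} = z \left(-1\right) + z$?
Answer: $88$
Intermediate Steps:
$v{\left(z \right)} = 0$ ($v{\left(z \right)} = - z + z = 0$)
$U = 4$ ($U = \sqrt{4 - 3} \left(3 + 1\right) = \sqrt{1} \cdot 4 = 1 \cdot 4 = 4$)
$22 \left(v{\left(7 \right)} + U\right) = 22 \left(0 + 4\right) = 22 \cdot 4 = 88$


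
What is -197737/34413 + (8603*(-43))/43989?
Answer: -55371110/3911611 ≈ -14.156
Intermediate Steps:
-197737/34413 + (8603*(-43))/43989 = -197737*1/34413 - 369929*1/43989 = -197737/34413 - 8603/1023 = -55371110/3911611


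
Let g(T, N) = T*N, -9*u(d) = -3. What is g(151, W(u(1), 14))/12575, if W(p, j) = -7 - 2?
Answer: -1359/12575 ≈ -0.10807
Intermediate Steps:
u(d) = 1/3 (u(d) = -1/9*(-3) = 1/3)
W(p, j) = -9
g(T, N) = N*T
g(151, W(u(1), 14))/12575 = -9*151/12575 = -1359*1/12575 = -1359/12575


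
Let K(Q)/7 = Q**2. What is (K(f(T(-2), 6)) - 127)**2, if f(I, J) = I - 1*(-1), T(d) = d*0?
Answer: 14400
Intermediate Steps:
T(d) = 0
f(I, J) = 1 + I (f(I, J) = I + 1 = 1 + I)
K(Q) = 7*Q**2
(K(f(T(-2), 6)) - 127)**2 = (7*(1 + 0)**2 - 127)**2 = (7*1**2 - 127)**2 = (7*1 - 127)**2 = (7 - 127)**2 = (-120)**2 = 14400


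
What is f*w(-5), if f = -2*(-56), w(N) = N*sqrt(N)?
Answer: -560*I*sqrt(5) ≈ -1252.2*I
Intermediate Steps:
w(N) = N**(3/2)
f = 112
f*w(-5) = 112*(-5)**(3/2) = 112*(-5*I*sqrt(5)) = -560*I*sqrt(5)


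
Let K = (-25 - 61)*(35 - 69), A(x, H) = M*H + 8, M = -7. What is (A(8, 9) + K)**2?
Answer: 8231161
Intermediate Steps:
A(x, H) = 8 - 7*H (A(x, H) = -7*H + 8 = 8 - 7*H)
K = 2924 (K = -86*(-34) = 2924)
(A(8, 9) + K)**2 = ((8 - 7*9) + 2924)**2 = ((8 - 63) + 2924)**2 = (-55 + 2924)**2 = 2869**2 = 8231161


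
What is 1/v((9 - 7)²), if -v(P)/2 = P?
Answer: -⅛ ≈ -0.12500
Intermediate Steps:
v(P) = -2*P
1/v((9 - 7)²) = 1/(-2*(9 - 7)²) = 1/(-2*2²) = 1/(-2*4) = 1/(-8) = -⅛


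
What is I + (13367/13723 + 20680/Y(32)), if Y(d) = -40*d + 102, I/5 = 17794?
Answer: 718996874933/8082847 ≈ 88953.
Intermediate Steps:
I = 88970 (I = 5*17794 = 88970)
Y(d) = 102 - 40*d
I + (13367/13723 + 20680/Y(32)) = 88970 + (13367/13723 + 20680/(102 - 40*32)) = 88970 + (13367*(1/13723) + 20680/(102 - 1280)) = 88970 + (13367/13723 + 20680/(-1178)) = 88970 + (13367/13723 + 20680*(-1/1178)) = 88970 + (13367/13723 - 10340/589) = 88970 - 134022657/8082847 = 718996874933/8082847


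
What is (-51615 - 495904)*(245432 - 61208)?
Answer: -100866140256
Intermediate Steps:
(-51615 - 495904)*(245432 - 61208) = -547519*184224 = -100866140256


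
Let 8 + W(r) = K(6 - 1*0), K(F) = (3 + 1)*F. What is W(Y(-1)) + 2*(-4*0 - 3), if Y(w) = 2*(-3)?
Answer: 10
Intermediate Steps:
Y(w) = -6
K(F) = 4*F
W(r) = 16 (W(r) = -8 + 4*(6 - 1*0) = -8 + 4*(6 + 0) = -8 + 4*6 = -8 + 24 = 16)
W(Y(-1)) + 2*(-4*0 - 3) = 16 + 2*(-4*0 - 3) = 16 + 2*(0 - 3) = 16 + 2*(-3) = 16 - 6 = 10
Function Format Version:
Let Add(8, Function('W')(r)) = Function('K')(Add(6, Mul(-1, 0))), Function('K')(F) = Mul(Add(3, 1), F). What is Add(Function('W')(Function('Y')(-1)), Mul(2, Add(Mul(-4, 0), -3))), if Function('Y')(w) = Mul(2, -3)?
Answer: 10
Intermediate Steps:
Function('Y')(w) = -6
Function('K')(F) = Mul(4, F)
Function('W')(r) = 16 (Function('W')(r) = Add(-8, Mul(4, Add(6, Mul(-1, 0)))) = Add(-8, Mul(4, Add(6, 0))) = Add(-8, Mul(4, 6)) = Add(-8, 24) = 16)
Add(Function('W')(Function('Y')(-1)), Mul(2, Add(Mul(-4, 0), -3))) = Add(16, Mul(2, Add(Mul(-4, 0), -3))) = Add(16, Mul(2, Add(0, -3))) = Add(16, Mul(2, -3)) = Add(16, -6) = 10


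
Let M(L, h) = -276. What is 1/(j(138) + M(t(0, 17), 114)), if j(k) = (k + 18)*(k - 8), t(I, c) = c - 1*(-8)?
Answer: 1/20004 ≈ 4.9990e-5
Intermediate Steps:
t(I, c) = 8 + c (t(I, c) = c + 8 = 8 + c)
j(k) = (-8 + k)*(18 + k) (j(k) = (18 + k)*(-8 + k) = (-8 + k)*(18 + k))
1/(j(138) + M(t(0, 17), 114)) = 1/((-144 + 138² + 10*138) - 276) = 1/((-144 + 19044 + 1380) - 276) = 1/(20280 - 276) = 1/20004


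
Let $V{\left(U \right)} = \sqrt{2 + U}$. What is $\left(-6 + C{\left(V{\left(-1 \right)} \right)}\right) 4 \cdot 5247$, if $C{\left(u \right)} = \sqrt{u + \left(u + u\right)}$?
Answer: $-125928 + 20988 \sqrt{3} \approx -89576.0$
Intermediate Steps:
$C{\left(u \right)} = \sqrt{3} \sqrt{u}$ ($C{\left(u \right)} = \sqrt{u + 2 u} = \sqrt{3 u} = \sqrt{3} \sqrt{u}$)
$\left(-6 + C{\left(V{\left(-1 \right)} \right)}\right) 4 \cdot 5247 = \left(-6 + \sqrt{3} \sqrt{\sqrt{2 - 1}}\right) 4 \cdot 5247 = \left(-6 + \sqrt{3} \sqrt{\sqrt{1}}\right) 4 \cdot 5247 = \left(-6 + \sqrt{3} \sqrt{1}\right) 4 \cdot 5247 = \left(-6 + \sqrt{3} \cdot 1\right) 4 \cdot 5247 = \left(-6 + \sqrt{3}\right) 4 \cdot 5247 = \left(-24 + 4 \sqrt{3}\right) 5247 = -125928 + 20988 \sqrt{3}$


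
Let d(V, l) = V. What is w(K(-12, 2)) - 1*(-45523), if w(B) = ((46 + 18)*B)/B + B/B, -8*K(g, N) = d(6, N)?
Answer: 45588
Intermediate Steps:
K(g, N) = -¾ (K(g, N) = -⅛*6 = -¾)
w(B) = 65 (w(B) = (64*B)/B + 1 = 64 + 1 = 65)
w(K(-12, 2)) - 1*(-45523) = 65 - 1*(-45523) = 65 + 45523 = 45588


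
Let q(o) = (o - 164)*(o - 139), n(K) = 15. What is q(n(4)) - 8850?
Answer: 9626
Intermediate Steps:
q(o) = (-164 + o)*(-139 + o)
q(n(4)) - 8850 = (22796 + 15**2 - 303*15) - 8850 = (22796 + 225 - 4545) - 8850 = 18476 - 8850 = 9626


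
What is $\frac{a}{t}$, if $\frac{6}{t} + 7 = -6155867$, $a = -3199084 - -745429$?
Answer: $2517398503245$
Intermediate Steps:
$a = -2453655$ ($a = -3199084 + 745429 = -2453655$)
$t = - \frac{1}{1025979}$ ($t = \frac{6}{-7 - 6155867} = \frac{6}{-6155874} = 6 \left(- \frac{1}{6155874}\right) = - \frac{1}{1025979} \approx -9.7468 \cdot 10^{-7}$)
$\frac{a}{t} = - \frac{2453655}{- \frac{1}{1025979}} = \left(-2453655\right) \left(-1025979\right) = 2517398503245$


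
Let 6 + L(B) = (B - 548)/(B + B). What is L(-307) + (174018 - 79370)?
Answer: 58111043/614 ≈ 94643.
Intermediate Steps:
L(B) = -6 + (-548 + B)/(2*B) (L(B) = -6 + (B - 548)/(B + B) = -6 + (-548 + B)/((2*B)) = -6 + (-548 + B)*(1/(2*B)) = -6 + (-548 + B)/(2*B))
L(-307) + (174018 - 79370) = (-11/2 - 274/(-307)) + (174018 - 79370) = (-11/2 - 274*(-1/307)) + 94648 = (-11/2 + 274/307) + 94648 = -2829/614 + 94648 = 58111043/614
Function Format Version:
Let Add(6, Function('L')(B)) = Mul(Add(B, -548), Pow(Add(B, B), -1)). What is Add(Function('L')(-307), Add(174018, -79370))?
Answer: Rational(58111043, 614) ≈ 94643.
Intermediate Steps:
Function('L')(B) = Add(-6, Mul(Rational(1, 2), Pow(B, -1), Add(-548, B))) (Function('L')(B) = Add(-6, Mul(Add(B, -548), Pow(Add(B, B), -1))) = Add(-6, Mul(Add(-548, B), Pow(Mul(2, B), -1))) = Add(-6, Mul(Add(-548, B), Mul(Rational(1, 2), Pow(B, -1)))) = Add(-6, Mul(Rational(1, 2), Pow(B, -1), Add(-548, B))))
Add(Function('L')(-307), Add(174018, -79370)) = Add(Add(Rational(-11, 2), Mul(-274, Pow(-307, -1))), Add(174018, -79370)) = Add(Add(Rational(-11, 2), Mul(-274, Rational(-1, 307))), 94648) = Add(Add(Rational(-11, 2), Rational(274, 307)), 94648) = Add(Rational(-2829, 614), 94648) = Rational(58111043, 614)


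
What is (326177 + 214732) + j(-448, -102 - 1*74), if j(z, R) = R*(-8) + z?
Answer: 541869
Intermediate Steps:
j(z, R) = z - 8*R (j(z, R) = -8*R + z = z - 8*R)
(326177 + 214732) + j(-448, -102 - 1*74) = (326177 + 214732) + (-448 - 8*(-102 - 1*74)) = 540909 + (-448 - 8*(-102 - 74)) = 540909 + (-448 - 8*(-176)) = 540909 + (-448 + 1408) = 540909 + 960 = 541869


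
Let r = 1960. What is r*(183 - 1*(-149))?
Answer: 650720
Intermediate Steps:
r*(183 - 1*(-149)) = 1960*(183 - 1*(-149)) = 1960*(183 + 149) = 1960*332 = 650720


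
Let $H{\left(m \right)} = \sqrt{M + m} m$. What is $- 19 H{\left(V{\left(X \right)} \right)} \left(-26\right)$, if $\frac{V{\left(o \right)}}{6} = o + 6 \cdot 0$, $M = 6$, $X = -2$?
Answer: $- 5928 i \sqrt{6} \approx - 14521.0 i$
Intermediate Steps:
$V{\left(o \right)} = 6 o$ ($V{\left(o \right)} = 6 \left(o + 6 \cdot 0\right) = 6 \left(o + 0\right) = 6 o$)
$H{\left(m \right)} = m \sqrt{6 + m}$ ($H{\left(m \right)} = \sqrt{6 + m} m = m \sqrt{6 + m}$)
$- 19 H{\left(V{\left(X \right)} \right)} \left(-26\right) = - 19 \cdot 6 \left(-2\right) \sqrt{6 + 6 \left(-2\right)} \left(-26\right) = - 19 \left(- 12 \sqrt{6 - 12}\right) \left(-26\right) = - 19 \left(- 12 \sqrt{-6}\right) \left(-26\right) = - 19 \left(- 12 i \sqrt{6}\right) \left(-26\right) = 228 i \sqrt{6} \left(-26\right) = - 5928 i \sqrt{6}$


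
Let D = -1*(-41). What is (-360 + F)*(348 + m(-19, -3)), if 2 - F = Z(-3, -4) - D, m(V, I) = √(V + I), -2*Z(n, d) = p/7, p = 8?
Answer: -770820/7 - 2215*I*√22/7 ≈ -1.1012e+5 - 1484.2*I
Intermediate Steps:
Z(n, d) = -4/7
D = 41
m(V, I) = √(I + V)
F = 305/7 (F = 2 - (-4/7 - 1*41) = 2 - (-4/7 - 41) = 2 - 1*(-291/7) = 2 + 291/7 = 305/7 ≈ 43.571)
(-360 + F)*(348 + m(-19, -3)) = (-360 + 305/7)*(348 + √(-3 - 19)) = -2215*(348 + √(-22))/7 = -2215*(348 + I*√22)/7 = -770820/7 - 2215*I*√22/7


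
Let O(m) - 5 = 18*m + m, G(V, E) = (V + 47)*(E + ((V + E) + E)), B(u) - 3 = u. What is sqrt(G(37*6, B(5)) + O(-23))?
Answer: sqrt(65742) ≈ 256.40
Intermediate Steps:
B(u) = 3 + u
G(V, E) = (47 + V)*(V + 3*E) (G(V, E) = (47 + V)*(E + ((E + V) + E)) = (47 + V)*(E + (V + 2*E)) = (47 + V)*(V + 3*E))
O(m) = 5 + 19*m (O(m) = 5 + (18*m + m) = 5 + 19*m)
sqrt(G(37*6, B(5)) + O(-23)) = sqrt(((37*6)**2 + 47*(37*6) + 141*(3 + 5) + 3*(3 + 5)*(37*6)) + (5 + 19*(-23))) = sqrt((222**2 + 47*222 + 141*8 + 3*8*222) + (5 - 437)) = sqrt((49284 + 10434 + 1128 + 5328) - 432) = sqrt(66174 - 432) = sqrt(65742)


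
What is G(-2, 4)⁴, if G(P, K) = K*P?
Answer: 4096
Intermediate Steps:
G(-2, 4)⁴ = (4*(-2))⁴ = (-8)⁴ = 4096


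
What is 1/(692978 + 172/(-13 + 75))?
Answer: 31/21482404 ≈ 1.4430e-6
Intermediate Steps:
1/(692978 + 172/(-13 + 75)) = 1/(692978 + 172/62) = 1/(692978 + 172*(1/62)) = 1/(692978 + 86/31) = 1/(21482404/31) = 31/21482404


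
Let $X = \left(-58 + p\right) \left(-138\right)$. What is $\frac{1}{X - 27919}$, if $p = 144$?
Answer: $- \frac{1}{39787} \approx -2.5134 \cdot 10^{-5}$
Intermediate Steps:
$X = -11868$ ($X = \left(-58 + 144\right) \left(-138\right) = 86 \left(-138\right) = -11868$)
$\frac{1}{X - 27919} = \frac{1}{-11868 - 27919} = \frac{1}{-39787} = - \frac{1}{39787}$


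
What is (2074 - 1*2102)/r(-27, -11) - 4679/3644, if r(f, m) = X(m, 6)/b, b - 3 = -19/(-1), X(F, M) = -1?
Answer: 2240025/3644 ≈ 614.72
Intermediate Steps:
b = 22 (b = 3 - 19/(-1) = 3 - 19*(-1) = 3 + 19 = 22)
r(f, m) = -1/22
(2074 - 1*2102)/r(-27, -11) - 4679/3644 = (2074 - 1*2102)/(-1/22) - 4679/3644 = (2074 - 2102)*(-22) - 4679*1/3644 = -28*(-22) - 4679/3644 = 616 - 4679/3644 = 2240025/3644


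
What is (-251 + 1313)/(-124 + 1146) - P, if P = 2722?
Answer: -1390411/511 ≈ -2721.0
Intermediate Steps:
(-251 + 1313)/(-124 + 1146) - P = (-251 + 1313)/(-124 + 1146) - 1*2722 = 1062/1022 - 2722 = 1062*(1/1022) - 2722 = 531/511 - 2722 = -1390411/511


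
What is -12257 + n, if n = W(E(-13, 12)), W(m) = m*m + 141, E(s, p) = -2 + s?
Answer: -11891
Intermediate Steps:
W(m) = 141 + m² (W(m) = m² + 141 = 141 + m²)
n = 366 (n = 141 + (-2 - 13)² = 141 + (-15)² = 141 + 225 = 366)
-12257 + n = -12257 + 366 = -11891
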